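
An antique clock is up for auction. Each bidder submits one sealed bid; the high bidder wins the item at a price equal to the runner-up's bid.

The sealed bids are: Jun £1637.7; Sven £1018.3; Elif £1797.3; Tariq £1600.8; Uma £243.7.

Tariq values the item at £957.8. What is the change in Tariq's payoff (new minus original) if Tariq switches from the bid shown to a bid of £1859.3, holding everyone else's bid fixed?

−£839.5

The highest bid among the other bidders is £1797.3; Tariq's bid doesn't change that.
Original bid £1600.8: Tariq is not highest (top rival bid is £1797.3); payoff £0.
Alternative bid £1859.3: Tariq is highest, pays the top rival bid £1797.3; payoff £957.8 − £1797.3 = −£839.5.
Change in payoff = −£839.5 − (£0) = −£839.5.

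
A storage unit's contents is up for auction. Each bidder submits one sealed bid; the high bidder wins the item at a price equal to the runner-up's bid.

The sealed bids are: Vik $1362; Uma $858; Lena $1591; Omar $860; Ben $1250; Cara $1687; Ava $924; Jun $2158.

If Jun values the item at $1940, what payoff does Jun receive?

$253

Highest bid: Jun at $2158, so Jun wins.
Second-highest bid: Cara at $1687 — that is the price the winner pays.
Jun's payoff = value − price = $1940 − $1687 = $253.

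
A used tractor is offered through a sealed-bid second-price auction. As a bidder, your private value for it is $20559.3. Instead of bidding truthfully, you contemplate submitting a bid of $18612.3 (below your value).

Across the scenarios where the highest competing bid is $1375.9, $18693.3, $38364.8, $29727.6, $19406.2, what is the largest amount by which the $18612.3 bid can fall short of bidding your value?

$1866

$1375.9: same outcome either way → loss $0.
$18693.3: truthful gives $1866, deviation gives $0 → loss $1866.
$38364.8: same outcome either way → loss $0.
$29727.6: same outcome either way → loss $0.
$19406.2: truthful gives $1153.1, deviation gives $0 → loss $1153.1.
Maximum loss: $1866.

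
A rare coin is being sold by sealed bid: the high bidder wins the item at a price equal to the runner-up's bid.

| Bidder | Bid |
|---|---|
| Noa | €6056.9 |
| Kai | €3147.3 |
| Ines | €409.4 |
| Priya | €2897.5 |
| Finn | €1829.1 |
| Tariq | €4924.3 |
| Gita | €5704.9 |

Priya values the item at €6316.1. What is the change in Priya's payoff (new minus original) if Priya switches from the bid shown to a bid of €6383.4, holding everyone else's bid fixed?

The highest bid among the other bidders is €6056.9; Priya's bid doesn't change that.
Original bid €2897.5: Priya is not highest (top rival bid is €6056.9); payoff €0.
Alternative bid €6383.4: Priya is highest, pays the top rival bid €6056.9; payoff €6316.1 − €6056.9 = €259.2.
Change in payoff = €259.2 − (€0) = €259.2.

€259.2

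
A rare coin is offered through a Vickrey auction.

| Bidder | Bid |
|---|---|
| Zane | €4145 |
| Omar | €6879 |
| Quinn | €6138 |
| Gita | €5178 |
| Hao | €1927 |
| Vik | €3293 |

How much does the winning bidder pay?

Highest bid: Omar at €6879, so Omar wins.
Second-highest bid: Quinn at €6138 — that is the price the winner pays.

€6138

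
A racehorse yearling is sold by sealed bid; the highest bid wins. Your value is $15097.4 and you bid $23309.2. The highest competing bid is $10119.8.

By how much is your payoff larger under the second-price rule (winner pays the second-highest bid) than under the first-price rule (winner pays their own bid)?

You have the highest bid, so you win under either rule.
Second-price: pay $10119.8 → payoff $4977.6.
First-price: pay your own bid $23309.2 → payoff −$8211.8.
Difference = $4977.6 − (−$8211.8) = $13189.4.

$13189.4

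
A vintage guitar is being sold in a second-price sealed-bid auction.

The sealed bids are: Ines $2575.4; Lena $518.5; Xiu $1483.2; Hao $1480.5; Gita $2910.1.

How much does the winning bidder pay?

$2575.4

Highest bid: Gita at $2910.1, so Gita wins.
Second-highest bid: Ines at $2575.4 — that is the price the winner pays.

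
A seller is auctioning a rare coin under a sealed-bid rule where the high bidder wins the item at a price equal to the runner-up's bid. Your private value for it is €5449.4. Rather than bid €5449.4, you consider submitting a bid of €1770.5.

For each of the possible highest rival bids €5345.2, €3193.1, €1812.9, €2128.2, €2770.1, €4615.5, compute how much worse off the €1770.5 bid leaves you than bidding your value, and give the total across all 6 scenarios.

€12831.4

The deviation costs you only when the competing bid falls strictly between €1770.5 and €5449.4; elsewhere both bids give the same outcome.
€5345.2: truthful payoff €104.2, deviation payoff €0 → loss €104.2.
€3193.1: truthful payoff €2256.3, deviation payoff €0 → loss €2256.3.
€1812.9: truthful payoff €3636.5, deviation payoff €0 → loss €3636.5.
€2128.2: truthful payoff €3321.2, deviation payoff €0 → loss €3321.2.
€2770.1: truthful payoff €2679.3, deviation payoff €0 → loss €2679.3.
€4615.5: truthful payoff €833.9, deviation payoff €0 → loss €833.9.
Total loss = €104.2 + €2256.3 + €3636.5 + €3321.2 + €2679.3 + €833.9 = €12831.4.
Because the price is fixed by the runner-up's bid, deviating from your value can only change a good outcome into a bad one — never the reverse.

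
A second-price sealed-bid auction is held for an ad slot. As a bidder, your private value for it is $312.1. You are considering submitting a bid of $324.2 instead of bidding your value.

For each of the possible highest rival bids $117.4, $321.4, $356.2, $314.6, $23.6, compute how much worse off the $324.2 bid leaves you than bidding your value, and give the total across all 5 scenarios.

$11.8

The deviation costs you only when the competing bid falls strictly between $312.1 and $324.2; elsewhere both bids give the same outcome.
$117.4: outcomes coincide → loss $0.
$321.4: truthful payoff $0, deviation payoff −$9.3 → loss $9.3.
$356.2: outcomes coincide → loss $0.
$314.6: truthful payoff $0, deviation payoff −$2.5 → loss $2.5.
$23.6: outcomes coincide → loss $0.
Total loss = $9.3 + $2.5 = $11.8.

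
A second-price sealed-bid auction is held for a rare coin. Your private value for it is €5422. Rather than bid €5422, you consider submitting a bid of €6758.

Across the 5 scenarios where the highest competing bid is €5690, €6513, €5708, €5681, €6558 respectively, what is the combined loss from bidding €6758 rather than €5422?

The deviation costs you only when the competing bid falls strictly between €5422 and €6758; elsewhere both bids give the same outcome.
€5690: truthful payoff €0, deviation payoff −€268 → loss €268.
€6513: truthful payoff €0, deviation payoff −€1091 → loss €1091.
€5708: truthful payoff €0, deviation payoff −€286 → loss €286.
€5681: truthful payoff €0, deviation payoff −€259 → loss €259.
€6558: truthful payoff €0, deviation payoff −€1136 → loss €1136.
Total loss = €268 + €1091 + €286 + €259 + €1136 = €3040.

€3040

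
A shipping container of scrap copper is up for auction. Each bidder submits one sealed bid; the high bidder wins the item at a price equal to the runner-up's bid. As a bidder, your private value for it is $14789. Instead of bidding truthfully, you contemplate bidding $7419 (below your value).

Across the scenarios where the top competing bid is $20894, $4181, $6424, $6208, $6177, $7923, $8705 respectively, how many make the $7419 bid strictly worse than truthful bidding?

The deviation hurts exactly when the highest competing bid lies strictly between $7419 and $14789 — underbidding then forfeits a profitable win.
$20894: above both → same outcome either way.
$4181: below both → same outcome either way.
$6424: below both → same outcome either way.
$6208: below both → same outcome either way.
$6177: below both → same outcome either way.
$7923: inside the interval → strictly worse (loss $6866).
$8705: inside the interval → strictly worse (loss $6084).
Count: 2.

2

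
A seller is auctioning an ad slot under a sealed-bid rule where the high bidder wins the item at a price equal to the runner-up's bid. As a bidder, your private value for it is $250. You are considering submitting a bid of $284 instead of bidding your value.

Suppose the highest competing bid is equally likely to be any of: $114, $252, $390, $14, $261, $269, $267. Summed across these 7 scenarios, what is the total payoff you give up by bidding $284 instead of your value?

$49

The deviation costs you only when the competing bid falls strictly between $250 and $284; elsewhere both bids give the same outcome.
$114: outcomes coincide → loss $0.
$252: truthful payoff $0, deviation payoff −$2 → loss $2.
$390: outcomes coincide → loss $0.
$14: outcomes coincide → loss $0.
$261: truthful payoff $0, deviation payoff −$11 → loss $11.
$269: truthful payoff $0, deviation payoff −$19 → loss $19.
$267: truthful payoff $0, deviation payoff −$17 → loss $17.
Total loss = $2 + $11 + $19 + $17 = $49.
Because the price is fixed by the runner-up's bid, deviating from your value can only change a good outcome into a bad one — never the reverse.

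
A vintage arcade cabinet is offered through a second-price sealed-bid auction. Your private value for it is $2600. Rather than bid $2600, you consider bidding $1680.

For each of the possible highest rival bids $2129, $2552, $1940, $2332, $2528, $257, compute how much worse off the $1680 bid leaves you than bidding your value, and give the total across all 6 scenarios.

$1519

The deviation costs you only when the competing bid falls strictly between $1680 and $2600; elsewhere both bids give the same outcome.
$2129: truthful payoff $471, deviation payoff $0 → loss $471.
$2552: truthful payoff $48, deviation payoff $0 → loss $48.
$1940: truthful payoff $660, deviation payoff $0 → loss $660.
$2332: truthful payoff $268, deviation payoff $0 → loss $268.
$2528: truthful payoff $72, deviation payoff $0 → loss $72.
$257: outcomes coincide → loss $0.
Total loss = $471 + $48 + $660 + $268 + $72 = $1519.
Because the price is fixed by the runner-up's bid, deviating from your value can only change a good outcome into a bad one — never the reverse.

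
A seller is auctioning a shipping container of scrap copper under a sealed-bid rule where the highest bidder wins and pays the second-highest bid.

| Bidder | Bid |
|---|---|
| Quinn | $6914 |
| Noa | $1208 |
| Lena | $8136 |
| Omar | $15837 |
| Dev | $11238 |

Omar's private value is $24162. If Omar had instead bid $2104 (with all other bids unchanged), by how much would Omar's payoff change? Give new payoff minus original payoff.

The highest bid among the other bidders is $11238; Omar's bid doesn't change that.
Original bid $15837: Omar is highest, pays the top rival bid $11238; payoff $24162 − $11238 = $12924.
Alternative bid $2104: Omar is not highest (top rival bid is $11238); payoff $0.
Change in payoff = $0 − ($12924) = −$12924.

−$12924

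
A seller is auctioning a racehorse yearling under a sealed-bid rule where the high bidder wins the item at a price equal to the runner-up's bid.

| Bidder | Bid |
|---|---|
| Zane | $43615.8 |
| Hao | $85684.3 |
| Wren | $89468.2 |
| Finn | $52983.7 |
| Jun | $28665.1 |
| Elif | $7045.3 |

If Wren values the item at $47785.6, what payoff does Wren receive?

Highest bid: Wren at $89468.2, so Wren wins.
Second-highest bid: Hao at $85684.3 — that is the price the winner pays.
Wren's payoff = value − price = $47785.6 − $85684.3 = −$37898.7.

−$37898.7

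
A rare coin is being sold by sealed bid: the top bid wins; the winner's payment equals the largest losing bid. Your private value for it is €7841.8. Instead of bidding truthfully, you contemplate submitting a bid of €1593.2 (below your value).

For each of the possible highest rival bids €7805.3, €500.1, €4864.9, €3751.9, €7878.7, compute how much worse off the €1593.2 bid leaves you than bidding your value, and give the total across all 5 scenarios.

The deviation costs you only when the competing bid falls strictly between €1593.2 and €7841.8; elsewhere both bids give the same outcome.
€7805.3: truthful payoff €36.5, deviation payoff €0 → loss €36.5.
€500.1: outcomes coincide → loss €0.
€4864.9: truthful payoff €2976.9, deviation payoff €0 → loss €2976.9.
€3751.9: truthful payoff €4089.9, deviation payoff €0 → loss €4089.9.
€7878.7: outcomes coincide → loss €0.
Total loss = €36.5 + €2976.9 + €4089.9 = €7103.3.

€7103.3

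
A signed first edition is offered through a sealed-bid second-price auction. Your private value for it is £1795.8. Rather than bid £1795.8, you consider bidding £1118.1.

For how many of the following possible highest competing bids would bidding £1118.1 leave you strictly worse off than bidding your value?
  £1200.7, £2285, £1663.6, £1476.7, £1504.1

The deviation hurts exactly when the highest competing bid lies strictly between £1118.1 and £1795.8 — underbidding then forfeits a profitable win.
£1200.7: inside the interval → strictly worse (loss £595.1).
£2285: above both → same outcome either way.
£1663.6: inside the interval → strictly worse (loss £132.2).
£1476.7: inside the interval → strictly worse (loss £319.1).
£1504.1: inside the interval → strictly worse (loss £291.7).
Count: 4.

4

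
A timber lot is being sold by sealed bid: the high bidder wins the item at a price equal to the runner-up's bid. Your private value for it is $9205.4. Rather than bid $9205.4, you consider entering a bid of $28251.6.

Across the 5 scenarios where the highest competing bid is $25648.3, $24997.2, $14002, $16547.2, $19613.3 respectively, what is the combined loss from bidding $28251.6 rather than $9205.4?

$54781

The deviation costs you only when the competing bid falls strictly between $9205.4 and $28251.6; elsewhere both bids give the same outcome.
$25648.3: truthful payoff $0, deviation payoff −$16442.9 → loss $16442.9.
$24997.2: truthful payoff $0, deviation payoff −$15791.8 → loss $15791.8.
$14002: truthful payoff $0, deviation payoff −$4796.6 → loss $4796.6.
$16547.2: truthful payoff $0, deviation payoff −$7341.8 → loss $7341.8.
$19613.3: truthful payoff $0, deviation payoff −$10407.9 → loss $10407.9.
Total loss = $16442.9 + $15791.8 + $4796.6 + $7341.8 + $10407.9 = $54781.
Truthful bidding weakly dominates here: raising your bid can only win items priced above your value, and lowering it can only forfeit items priced below.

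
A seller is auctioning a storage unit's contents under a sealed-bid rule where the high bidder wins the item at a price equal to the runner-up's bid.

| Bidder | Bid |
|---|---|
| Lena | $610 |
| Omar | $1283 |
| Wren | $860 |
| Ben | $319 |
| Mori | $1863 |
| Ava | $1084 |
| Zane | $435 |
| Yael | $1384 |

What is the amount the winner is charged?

Highest bid: Mori at $1863, so Mori wins.
Second-highest bid: Yael at $1384 — that is the price the winner pays.

$1384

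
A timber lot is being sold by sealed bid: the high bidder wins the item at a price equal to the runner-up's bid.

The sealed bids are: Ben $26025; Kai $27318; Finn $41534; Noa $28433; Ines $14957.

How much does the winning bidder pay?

$28433

Highest bid: Finn at $41534, so Finn wins.
Second-highest bid: Noa at $28433 — that is the price the winner pays.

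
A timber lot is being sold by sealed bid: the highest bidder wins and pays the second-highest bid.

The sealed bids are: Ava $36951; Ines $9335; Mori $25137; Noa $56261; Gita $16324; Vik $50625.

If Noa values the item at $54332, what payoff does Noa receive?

Highest bid: Noa at $56261, so Noa wins.
Second-highest bid: Vik at $50625 — that is the price the winner pays.
Noa's payoff = value − price = $54332 − $50625 = $3707.

$3707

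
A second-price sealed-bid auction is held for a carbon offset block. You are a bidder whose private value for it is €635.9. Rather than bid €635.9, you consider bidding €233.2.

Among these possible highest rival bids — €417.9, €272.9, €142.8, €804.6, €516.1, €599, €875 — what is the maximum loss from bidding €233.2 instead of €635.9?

€363

€417.9: truthful gives €218, deviation gives €0 → loss €218.
€272.9: truthful gives €363, deviation gives €0 → loss €363.
€142.8: same outcome either way → loss €0.
€804.6: same outcome either way → loss €0.
€516.1: truthful gives €119.8, deviation gives €0 → loss €119.8.
€599: truthful gives €36.9, deviation gives €0 → loss €36.9.
€875: same outcome either way → loss €0.
Maximum loss: €363.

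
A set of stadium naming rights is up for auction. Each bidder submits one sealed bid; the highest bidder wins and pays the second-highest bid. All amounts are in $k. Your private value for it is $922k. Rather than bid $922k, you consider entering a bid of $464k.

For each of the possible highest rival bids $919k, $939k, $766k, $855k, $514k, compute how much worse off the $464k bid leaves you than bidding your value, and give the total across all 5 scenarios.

The deviation costs you only when the competing bid falls strictly between $464k and $922k; elsewhere both bids give the same outcome.
$919k: truthful payoff $3k, deviation payoff $0k → loss $3k.
$939k: outcomes coincide → loss $0k.
$766k: truthful payoff $156k, deviation payoff $0k → loss $156k.
$855k: truthful payoff $67k, deviation payoff $0k → loss $67k.
$514k: truthful payoff $408k, deviation payoff $0k → loss $408k.
Total loss = $3k + $156k + $67k + $408k = $634k.
In a second-price auction your bid sets only whether you win, not what you pay, so bidding your true value is weakly dominant.

$634k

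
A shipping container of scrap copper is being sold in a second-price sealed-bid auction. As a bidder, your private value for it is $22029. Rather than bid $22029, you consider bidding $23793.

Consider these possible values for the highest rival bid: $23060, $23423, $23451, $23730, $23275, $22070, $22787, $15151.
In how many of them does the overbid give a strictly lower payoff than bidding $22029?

The deviation hurts exactly when the highest competing bid lies strictly between $22029 and $23793 — overbidding then wins at a price above your value.
$23060: inside the interval → strictly worse (loss $1031).
$23423: inside the interval → strictly worse (loss $1394).
$23451: inside the interval → strictly worse (loss $1422).
$23730: inside the interval → strictly worse (loss $1701).
$23275: inside the interval → strictly worse (loss $1246).
$22070: inside the interval → strictly worse (loss $41).
$22787: inside the interval → strictly worse (loss $758).
$15151: below both → same outcome either way.
Count: 7.

7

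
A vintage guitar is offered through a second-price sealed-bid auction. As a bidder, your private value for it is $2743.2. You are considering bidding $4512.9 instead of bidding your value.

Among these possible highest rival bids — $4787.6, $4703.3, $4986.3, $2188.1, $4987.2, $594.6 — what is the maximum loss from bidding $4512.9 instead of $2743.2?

$0

$4787.6: same outcome either way → loss $0.
$4703.3: same outcome either way → loss $0.
$4986.3: same outcome either way → loss $0.
$2188.1: same outcome either way → loss $0.
$4987.2: same outcome either way → loss $0.
$594.6: same outcome either way → loss $0.
Maximum loss: $0.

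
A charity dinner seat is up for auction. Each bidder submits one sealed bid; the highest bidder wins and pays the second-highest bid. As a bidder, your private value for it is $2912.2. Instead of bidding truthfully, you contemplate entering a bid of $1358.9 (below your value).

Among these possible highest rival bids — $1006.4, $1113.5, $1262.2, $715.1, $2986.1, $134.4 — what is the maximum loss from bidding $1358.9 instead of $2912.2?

$1006.4: same outcome either way → loss $0.
$1113.5: same outcome either way → loss $0.
$1262.2: same outcome either way → loss $0.
$715.1: same outcome either way → loss $0.
$2986.1: same outcome either way → loss $0.
$134.4: same outcome either way → loss $0.
Maximum loss: $0.

$0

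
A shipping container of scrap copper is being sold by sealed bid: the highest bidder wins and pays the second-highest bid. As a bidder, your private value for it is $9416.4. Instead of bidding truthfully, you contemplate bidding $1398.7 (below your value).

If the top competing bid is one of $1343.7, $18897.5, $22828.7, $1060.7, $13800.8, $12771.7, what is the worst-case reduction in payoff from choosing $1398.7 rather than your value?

$0

$1343.7: same outcome either way → loss $0.
$18897.5: same outcome either way → loss $0.
$22828.7: same outcome either way → loss $0.
$1060.7: same outcome either way → loss $0.
$13800.8: same outcome either way → loss $0.
$12771.7: same outcome either way → loss $0.
Maximum loss: $0.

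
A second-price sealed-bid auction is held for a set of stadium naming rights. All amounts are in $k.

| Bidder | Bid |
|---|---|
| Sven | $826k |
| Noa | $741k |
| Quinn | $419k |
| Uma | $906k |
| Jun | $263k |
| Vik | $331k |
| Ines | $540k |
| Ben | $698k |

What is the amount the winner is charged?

Highest bid: Uma at $906k, so Uma wins.
Second-highest bid: Sven at $826k — that is the price the winner pays.

$826k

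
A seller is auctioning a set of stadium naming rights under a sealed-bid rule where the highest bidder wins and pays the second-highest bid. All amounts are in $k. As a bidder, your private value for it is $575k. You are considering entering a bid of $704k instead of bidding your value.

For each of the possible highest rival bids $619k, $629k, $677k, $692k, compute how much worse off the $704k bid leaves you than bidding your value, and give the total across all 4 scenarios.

The deviation costs you only when the competing bid falls strictly between $575k and $704k; elsewhere both bids give the same outcome.
$619k: truthful payoff $0k, deviation payoff −$44k → loss $44k.
$629k: truthful payoff $0k, deviation payoff −$54k → loss $54k.
$677k: truthful payoff $0k, deviation payoff −$102k → loss $102k.
$692k: truthful payoff $0k, deviation payoff −$117k → loss $117k.
Total loss = $44k + $54k + $102k + $117k = $317k.

$317k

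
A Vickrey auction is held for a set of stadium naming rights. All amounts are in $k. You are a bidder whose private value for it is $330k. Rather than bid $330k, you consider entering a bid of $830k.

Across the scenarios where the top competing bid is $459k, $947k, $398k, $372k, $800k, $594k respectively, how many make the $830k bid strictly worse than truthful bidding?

5

The deviation hurts exactly when the highest competing bid lies strictly between $330k and $830k — overbidding then wins at a price above your value.
$459k: inside the interval → strictly worse (loss $129k).
$947k: above both → same outcome either way.
$398k: inside the interval → strictly worse (loss $68k).
$372k: inside the interval → strictly worse (loss $42k).
$800k: inside the interval → strictly worse (loss $470k).
$594k: inside the interval → strictly worse (loss $264k).
Count: 5.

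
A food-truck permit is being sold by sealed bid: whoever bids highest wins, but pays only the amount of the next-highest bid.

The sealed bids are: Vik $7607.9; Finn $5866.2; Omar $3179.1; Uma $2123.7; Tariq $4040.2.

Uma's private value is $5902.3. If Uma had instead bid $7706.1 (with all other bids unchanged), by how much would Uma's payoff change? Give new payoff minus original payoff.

The highest bid among the other bidders is $7607.9; Uma's bid doesn't change that.
Original bid $2123.7: Uma is not highest (top rival bid is $7607.9); payoff $0.
Alternative bid $7706.1: Uma is highest, pays the top rival bid $7607.9; payoff $5902.3 − $7607.9 = −$1705.6.
Change in payoff = −$1705.6 − ($0) = −$1705.6.

−$1705.6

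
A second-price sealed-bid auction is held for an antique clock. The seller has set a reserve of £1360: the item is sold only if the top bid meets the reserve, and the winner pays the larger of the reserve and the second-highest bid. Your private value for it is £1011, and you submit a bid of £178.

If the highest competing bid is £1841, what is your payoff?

Your bid £178 is below the highest competing bid £1841, so you lose. Payoff £0.

£0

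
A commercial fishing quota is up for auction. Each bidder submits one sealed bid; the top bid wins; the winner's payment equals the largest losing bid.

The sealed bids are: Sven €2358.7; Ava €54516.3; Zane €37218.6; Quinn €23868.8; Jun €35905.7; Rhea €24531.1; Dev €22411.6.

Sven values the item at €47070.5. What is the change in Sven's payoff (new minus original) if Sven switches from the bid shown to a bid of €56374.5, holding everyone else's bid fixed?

The highest bid among the other bidders is €54516.3; Sven's bid doesn't change that.
Original bid €2358.7: Sven is not highest (top rival bid is €54516.3); payoff €0.
Alternative bid €56374.5: Sven is highest, pays the top rival bid €54516.3; payoff €47070.5 − €54516.3 = −€7445.8.
Change in payoff = −€7445.8 − (€0) = −€7445.8.

−€7445.8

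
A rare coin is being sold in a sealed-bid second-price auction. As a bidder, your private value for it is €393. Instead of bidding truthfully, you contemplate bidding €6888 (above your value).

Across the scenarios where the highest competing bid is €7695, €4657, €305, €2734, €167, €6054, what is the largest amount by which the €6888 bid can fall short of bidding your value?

€5661

€7695: same outcome either way → loss €0.
€4657: truthful gives €0, deviation gives −€4264 → loss €4264.
€305: same outcome either way → loss €0.
€2734: truthful gives €0, deviation gives −€2341 → loss €2341.
€167: same outcome either way → loss €0.
€6054: truthful gives €0, deviation gives −€5661 → loss €5661.
Maximum loss: €5661.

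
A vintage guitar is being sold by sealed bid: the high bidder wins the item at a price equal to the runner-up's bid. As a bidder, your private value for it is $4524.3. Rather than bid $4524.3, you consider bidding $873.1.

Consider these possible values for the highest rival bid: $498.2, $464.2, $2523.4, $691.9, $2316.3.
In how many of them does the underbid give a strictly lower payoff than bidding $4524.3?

The deviation hurts exactly when the highest competing bid lies strictly between $873.1 and $4524.3 — underbidding then forfeits a profitable win.
$498.2: below both → same outcome either way.
$464.2: below both → same outcome either way.
$2523.4: inside the interval → strictly worse (loss $2000.9).
$691.9: below both → same outcome either way.
$2316.3: inside the interval → strictly worse (loss $2208).
Count: 2.

2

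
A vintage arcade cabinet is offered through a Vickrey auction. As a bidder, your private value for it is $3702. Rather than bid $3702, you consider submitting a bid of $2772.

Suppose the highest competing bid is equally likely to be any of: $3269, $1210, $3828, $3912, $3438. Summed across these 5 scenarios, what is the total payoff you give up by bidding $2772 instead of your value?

$697

The deviation costs you only when the competing bid falls strictly between $2772 and $3702; elsewhere both bids give the same outcome.
$3269: truthful payoff $433, deviation payoff $0 → loss $433.
$1210: outcomes coincide → loss $0.
$3828: outcomes coincide → loss $0.
$3912: outcomes coincide → loss $0.
$3438: truthful payoff $264, deviation payoff $0 → loss $264.
Total loss = $433 + $264 = $697.
Truthful bidding weakly dominates here: raising your bid can only win items priced above your value, and lowering it can only forfeit items priced below.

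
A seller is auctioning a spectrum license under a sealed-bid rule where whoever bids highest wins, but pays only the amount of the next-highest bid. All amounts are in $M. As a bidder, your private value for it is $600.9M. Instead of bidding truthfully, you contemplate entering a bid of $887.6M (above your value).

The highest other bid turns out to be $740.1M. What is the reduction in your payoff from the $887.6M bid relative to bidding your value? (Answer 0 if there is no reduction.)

$139.2M

Bidding your value $600.9M: you lose (since $600.9M < $740.1M). Payoff $0M.
Bidding $887.6M: you win and pay $740.1M. Payoff $600.9M − $740.1M = −$139.2M.
The competing bid $740.1M lies between your value and your inflated bid, so overbidding wins an item priced above your value.
Loss from deviating = $0M − (−$139.2M) = $139.2M.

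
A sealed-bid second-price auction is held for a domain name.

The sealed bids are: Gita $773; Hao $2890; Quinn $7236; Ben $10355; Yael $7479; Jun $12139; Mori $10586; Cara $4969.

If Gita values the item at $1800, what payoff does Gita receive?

Highest bid: Jun at $12139, so Jun wins.
Second-highest bid: Mori at $10586 — that is the price the winner pays.
Gita did not win, so Gita pays nothing and receives nothing: payoff $0.

$0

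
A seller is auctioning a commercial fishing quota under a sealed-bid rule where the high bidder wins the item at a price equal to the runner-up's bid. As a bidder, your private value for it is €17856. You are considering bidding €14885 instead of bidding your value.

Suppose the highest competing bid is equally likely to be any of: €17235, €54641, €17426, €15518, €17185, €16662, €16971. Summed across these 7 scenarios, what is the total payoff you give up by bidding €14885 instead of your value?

€6139

The deviation costs you only when the competing bid falls strictly between €14885 and €17856; elsewhere both bids give the same outcome.
€17235: truthful payoff €621, deviation payoff €0 → loss €621.
€54641: outcomes coincide → loss €0.
€17426: truthful payoff €430, deviation payoff €0 → loss €430.
€15518: truthful payoff €2338, deviation payoff €0 → loss €2338.
€17185: truthful payoff €671, deviation payoff €0 → loss €671.
€16662: truthful payoff €1194, deviation payoff €0 → loss €1194.
€16971: truthful payoff €885, deviation payoff €0 → loss €885.
Total loss = €621 + €430 + €2338 + €671 + €1194 + €885 = €6139.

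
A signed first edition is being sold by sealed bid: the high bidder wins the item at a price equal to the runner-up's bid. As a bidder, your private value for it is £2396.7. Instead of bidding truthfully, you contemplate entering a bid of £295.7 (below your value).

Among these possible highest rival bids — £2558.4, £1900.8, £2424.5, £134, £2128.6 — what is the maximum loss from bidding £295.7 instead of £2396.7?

£2558.4: same outcome either way → loss £0.
£1900.8: truthful gives £495.9, deviation gives £0 → loss £495.9.
£2424.5: same outcome either way → loss £0.
£134: same outcome either way → loss £0.
£2128.6: truthful gives £268.1, deviation gives £0 → loss £268.1.
Maximum loss: £495.9.

£495.9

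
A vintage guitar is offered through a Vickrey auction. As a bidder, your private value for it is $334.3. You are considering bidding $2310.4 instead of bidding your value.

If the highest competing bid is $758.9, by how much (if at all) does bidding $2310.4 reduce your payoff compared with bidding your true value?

Bidding your value $334.3: you lose (since $334.3 < $758.9). Payoff $0.
Bidding $2310.4: you win and pay $758.9. Payoff $334.3 − $758.9 = −$424.6.
The competing bid $758.9 lies between your value and your inflated bid, so overbidding wins an item priced above your value.
Loss from deviating = $0 − (−$424.6) = $424.6.

$424.6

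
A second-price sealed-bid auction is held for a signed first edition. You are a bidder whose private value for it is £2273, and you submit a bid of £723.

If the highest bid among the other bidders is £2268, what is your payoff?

Your bid £723 is below the highest competing bid £2268, so you lose.
A losing bidder pays nothing and receives nothing: payoff = £0.

£0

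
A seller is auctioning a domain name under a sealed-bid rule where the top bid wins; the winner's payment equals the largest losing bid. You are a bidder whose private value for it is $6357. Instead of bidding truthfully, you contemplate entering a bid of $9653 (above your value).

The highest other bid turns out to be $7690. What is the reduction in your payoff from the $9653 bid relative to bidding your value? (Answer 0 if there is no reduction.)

$1333

Bidding your value $6357: you lose (since $6357 < $7690). Payoff $0.
Bidding $9653: you win and pay $7690. Payoff $6357 − $7690 = −$1333.
The competing bid $7690 lies between your value and your inflated bid, so overbidding wins an item priced above your value.
Loss from deviating = $0 − (−$1333) = $1333.
Truthful bidding weakly dominates here: raising your bid can only win items priced above your value, and lowering it can only forfeit items priced below.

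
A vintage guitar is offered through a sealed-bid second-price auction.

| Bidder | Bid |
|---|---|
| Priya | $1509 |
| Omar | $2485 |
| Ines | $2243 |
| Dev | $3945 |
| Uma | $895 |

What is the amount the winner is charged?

Highest bid: Dev at $3945, so Dev wins.
Second-highest bid: Omar at $2485 — that is the price the winner pays.

$2485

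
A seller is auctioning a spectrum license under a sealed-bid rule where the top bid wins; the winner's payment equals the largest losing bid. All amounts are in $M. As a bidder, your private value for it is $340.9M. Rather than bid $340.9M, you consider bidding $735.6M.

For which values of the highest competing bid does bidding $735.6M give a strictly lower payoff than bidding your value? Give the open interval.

($340.9M, $735.6M)

If the competing bid is below $340.9M, both bids win at the same price — no difference.
If it is above $735.6M, both bids lose — no difference.
If it lies strictly between $340.9M and $735.6M, bidding your value loses (payoff 0) while bidding $735.6M wins at a price above your value (payoff negative).
So the deviation strictly hurts on the open interval ($340.9M, $735.6M).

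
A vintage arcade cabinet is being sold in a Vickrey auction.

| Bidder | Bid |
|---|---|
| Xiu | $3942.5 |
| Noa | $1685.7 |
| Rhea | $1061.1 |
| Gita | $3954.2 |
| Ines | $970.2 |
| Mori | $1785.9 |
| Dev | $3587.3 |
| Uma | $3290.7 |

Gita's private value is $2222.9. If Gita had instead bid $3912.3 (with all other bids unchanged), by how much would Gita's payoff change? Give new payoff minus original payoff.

The highest bid among the other bidders is $3942.5; Gita's bid doesn't change that.
Original bid $3954.2: Gita is highest, pays the top rival bid $3942.5; payoff $2222.9 − $3942.5 = −$1719.6.
Alternative bid $3912.3: Gita is not highest (top rival bid is $3942.5); payoff $0.
Change in payoff = $0 − (−$1719.6) = $1719.6.

$1719.6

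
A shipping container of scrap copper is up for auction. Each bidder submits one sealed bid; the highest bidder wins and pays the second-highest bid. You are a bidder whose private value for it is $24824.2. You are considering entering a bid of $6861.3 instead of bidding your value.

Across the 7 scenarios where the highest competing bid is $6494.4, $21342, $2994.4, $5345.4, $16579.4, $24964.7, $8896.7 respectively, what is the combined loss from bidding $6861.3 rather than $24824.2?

The deviation costs you only when the competing bid falls strictly between $6861.3 and $24824.2; elsewhere both bids give the same outcome.
$6494.4: outcomes coincide → loss $0.
$21342: truthful payoff $3482.2, deviation payoff $0 → loss $3482.2.
$2994.4: outcomes coincide → loss $0.
$5345.4: outcomes coincide → loss $0.
$16579.4: truthful payoff $8244.8, deviation payoff $0 → loss $8244.8.
$24964.7: outcomes coincide → loss $0.
$8896.7: truthful payoff $15927.5, deviation payoff $0 → loss $15927.5.
Total loss = $3482.2 + $8244.8 + $15927.5 = $27654.5.
Truthful bidding weakly dominates here: raising your bid can only win items priced above your value, and lowering it can only forfeit items priced below.

$27654.5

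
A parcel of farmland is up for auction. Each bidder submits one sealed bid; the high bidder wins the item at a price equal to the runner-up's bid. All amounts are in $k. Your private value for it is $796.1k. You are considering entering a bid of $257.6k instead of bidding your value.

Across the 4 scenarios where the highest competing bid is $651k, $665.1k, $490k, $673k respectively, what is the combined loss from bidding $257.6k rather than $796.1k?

$705.3k

The deviation costs you only when the competing bid falls strictly between $257.6k and $796.1k; elsewhere both bids give the same outcome.
$651k: truthful payoff $145.1k, deviation payoff $0k → loss $145.1k.
$665.1k: truthful payoff $131k, deviation payoff $0k → loss $131k.
$490k: truthful payoff $306.1k, deviation payoff $0k → loss $306.1k.
$673k: truthful payoff $123.1k, deviation payoff $0k → loss $123.1k.
Total loss = $145.1k + $131k + $306.1k + $123.1k = $705.3k.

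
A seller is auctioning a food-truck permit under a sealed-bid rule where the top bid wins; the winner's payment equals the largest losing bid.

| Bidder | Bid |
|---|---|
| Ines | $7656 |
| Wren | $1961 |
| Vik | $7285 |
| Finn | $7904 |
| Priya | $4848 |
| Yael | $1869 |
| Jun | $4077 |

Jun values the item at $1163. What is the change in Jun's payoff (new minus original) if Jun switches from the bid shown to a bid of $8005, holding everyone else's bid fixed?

The highest bid among the other bidders is $7904; Jun's bid doesn't change that.
Original bid $4077: Jun is not highest (top rival bid is $7904); payoff $0.
Alternative bid $8005: Jun is highest, pays the top rival bid $7904; payoff $1163 − $7904 = −$6741.
Change in payoff = −$6741 − ($0) = −$6741.

−$6741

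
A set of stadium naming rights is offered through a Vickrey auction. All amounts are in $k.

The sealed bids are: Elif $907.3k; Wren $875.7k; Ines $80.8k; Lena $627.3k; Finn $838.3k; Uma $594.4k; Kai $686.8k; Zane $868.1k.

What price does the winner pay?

Highest bid: Elif at $907.3k, so Elif wins.
Second-highest bid: Wren at $875.7k — that is the price the winner pays.

$875.7k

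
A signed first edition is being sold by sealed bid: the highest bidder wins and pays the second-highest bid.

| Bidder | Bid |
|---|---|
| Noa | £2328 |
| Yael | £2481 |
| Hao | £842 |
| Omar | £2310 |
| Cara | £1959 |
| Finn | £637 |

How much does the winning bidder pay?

Highest bid: Yael at £2481, so Yael wins.
Second-highest bid: Noa at £2328 — that is the price the winner pays.

£2328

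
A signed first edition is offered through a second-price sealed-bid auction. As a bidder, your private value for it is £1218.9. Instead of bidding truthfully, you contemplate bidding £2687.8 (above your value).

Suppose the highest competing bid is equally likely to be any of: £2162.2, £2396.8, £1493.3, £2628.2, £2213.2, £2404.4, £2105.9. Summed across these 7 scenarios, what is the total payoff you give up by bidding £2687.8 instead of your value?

£6871.7

The deviation costs you only when the competing bid falls strictly between £1218.9 and £2687.8; elsewhere both bids give the same outcome.
£2162.2: truthful payoff £0, deviation payoff −£943.3 → loss £943.3.
£2396.8: truthful payoff £0, deviation payoff −£1177.9 → loss £1177.9.
£1493.3: truthful payoff £0, deviation payoff −£274.4 → loss £274.4.
£2628.2: truthful payoff £0, deviation payoff −£1409.3 → loss £1409.3.
£2213.2: truthful payoff £0, deviation payoff −£994.3 → loss £994.3.
£2404.4: truthful payoff £0, deviation payoff −£1185.5 → loss £1185.5.
£2105.9: truthful payoff £0, deviation payoff −£887 → loss £887.
Total loss = £943.3 + £1177.9 + £274.4 + £1409.3 + £994.3 + £1185.5 + £887 = £6871.7.
In a second-price auction your bid sets only whether you win, not what you pay, so bidding your true value is weakly dominant.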